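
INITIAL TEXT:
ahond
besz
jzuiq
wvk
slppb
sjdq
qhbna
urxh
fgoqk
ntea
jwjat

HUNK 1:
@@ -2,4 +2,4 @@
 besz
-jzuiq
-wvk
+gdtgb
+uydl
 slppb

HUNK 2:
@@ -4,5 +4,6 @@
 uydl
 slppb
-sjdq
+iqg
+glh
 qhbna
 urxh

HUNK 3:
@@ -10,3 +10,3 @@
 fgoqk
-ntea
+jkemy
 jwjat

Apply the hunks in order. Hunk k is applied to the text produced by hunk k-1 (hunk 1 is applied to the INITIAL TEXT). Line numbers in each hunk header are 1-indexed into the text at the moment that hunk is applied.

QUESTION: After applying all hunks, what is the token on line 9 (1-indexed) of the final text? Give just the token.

Answer: urxh

Derivation:
Hunk 1: at line 2 remove [jzuiq,wvk] add [gdtgb,uydl] -> 11 lines: ahond besz gdtgb uydl slppb sjdq qhbna urxh fgoqk ntea jwjat
Hunk 2: at line 4 remove [sjdq] add [iqg,glh] -> 12 lines: ahond besz gdtgb uydl slppb iqg glh qhbna urxh fgoqk ntea jwjat
Hunk 3: at line 10 remove [ntea] add [jkemy] -> 12 lines: ahond besz gdtgb uydl slppb iqg glh qhbna urxh fgoqk jkemy jwjat
Final line 9: urxh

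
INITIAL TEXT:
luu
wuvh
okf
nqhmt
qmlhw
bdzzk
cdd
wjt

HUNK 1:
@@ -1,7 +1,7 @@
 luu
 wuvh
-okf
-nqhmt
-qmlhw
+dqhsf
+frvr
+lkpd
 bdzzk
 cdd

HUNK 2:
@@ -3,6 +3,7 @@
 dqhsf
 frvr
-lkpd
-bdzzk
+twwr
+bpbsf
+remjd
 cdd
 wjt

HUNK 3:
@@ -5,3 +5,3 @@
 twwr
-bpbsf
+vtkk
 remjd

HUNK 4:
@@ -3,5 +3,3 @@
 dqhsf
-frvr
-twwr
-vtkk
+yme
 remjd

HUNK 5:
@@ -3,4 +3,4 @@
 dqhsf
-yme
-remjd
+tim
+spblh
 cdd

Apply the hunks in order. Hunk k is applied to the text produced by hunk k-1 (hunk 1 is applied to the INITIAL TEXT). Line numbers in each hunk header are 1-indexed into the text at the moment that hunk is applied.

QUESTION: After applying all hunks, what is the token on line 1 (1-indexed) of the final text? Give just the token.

Hunk 1: at line 1 remove [okf,nqhmt,qmlhw] add [dqhsf,frvr,lkpd] -> 8 lines: luu wuvh dqhsf frvr lkpd bdzzk cdd wjt
Hunk 2: at line 3 remove [lkpd,bdzzk] add [twwr,bpbsf,remjd] -> 9 lines: luu wuvh dqhsf frvr twwr bpbsf remjd cdd wjt
Hunk 3: at line 5 remove [bpbsf] add [vtkk] -> 9 lines: luu wuvh dqhsf frvr twwr vtkk remjd cdd wjt
Hunk 4: at line 3 remove [frvr,twwr,vtkk] add [yme] -> 7 lines: luu wuvh dqhsf yme remjd cdd wjt
Hunk 5: at line 3 remove [yme,remjd] add [tim,spblh] -> 7 lines: luu wuvh dqhsf tim spblh cdd wjt
Final line 1: luu

Answer: luu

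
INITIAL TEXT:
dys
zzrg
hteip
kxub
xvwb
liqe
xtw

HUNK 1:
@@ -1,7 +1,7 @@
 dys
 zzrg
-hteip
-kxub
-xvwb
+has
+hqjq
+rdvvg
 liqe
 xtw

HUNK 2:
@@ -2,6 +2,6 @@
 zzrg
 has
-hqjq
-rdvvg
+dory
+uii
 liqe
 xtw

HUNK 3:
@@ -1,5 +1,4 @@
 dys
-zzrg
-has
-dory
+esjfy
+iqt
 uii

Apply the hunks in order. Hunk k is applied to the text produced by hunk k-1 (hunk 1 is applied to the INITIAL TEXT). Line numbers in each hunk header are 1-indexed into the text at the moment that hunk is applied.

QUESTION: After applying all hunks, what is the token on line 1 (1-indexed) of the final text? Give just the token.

Hunk 1: at line 1 remove [hteip,kxub,xvwb] add [has,hqjq,rdvvg] -> 7 lines: dys zzrg has hqjq rdvvg liqe xtw
Hunk 2: at line 2 remove [hqjq,rdvvg] add [dory,uii] -> 7 lines: dys zzrg has dory uii liqe xtw
Hunk 3: at line 1 remove [zzrg,has,dory] add [esjfy,iqt] -> 6 lines: dys esjfy iqt uii liqe xtw
Final line 1: dys

Answer: dys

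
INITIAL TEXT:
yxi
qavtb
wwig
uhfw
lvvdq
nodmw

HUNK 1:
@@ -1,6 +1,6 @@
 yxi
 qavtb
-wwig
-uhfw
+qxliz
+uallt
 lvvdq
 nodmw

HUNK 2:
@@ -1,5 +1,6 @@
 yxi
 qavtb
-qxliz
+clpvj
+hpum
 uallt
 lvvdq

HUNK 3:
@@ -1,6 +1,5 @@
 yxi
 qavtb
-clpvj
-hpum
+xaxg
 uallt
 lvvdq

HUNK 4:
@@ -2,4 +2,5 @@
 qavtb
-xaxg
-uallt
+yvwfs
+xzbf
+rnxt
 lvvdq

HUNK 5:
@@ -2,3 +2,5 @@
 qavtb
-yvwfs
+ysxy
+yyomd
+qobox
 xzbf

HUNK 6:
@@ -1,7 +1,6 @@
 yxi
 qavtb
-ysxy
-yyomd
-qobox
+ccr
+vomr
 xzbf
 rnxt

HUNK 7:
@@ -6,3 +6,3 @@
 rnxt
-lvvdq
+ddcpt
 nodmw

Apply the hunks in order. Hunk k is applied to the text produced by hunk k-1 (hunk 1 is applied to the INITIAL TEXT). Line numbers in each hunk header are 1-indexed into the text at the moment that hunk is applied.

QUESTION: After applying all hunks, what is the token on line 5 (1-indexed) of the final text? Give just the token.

Answer: xzbf

Derivation:
Hunk 1: at line 1 remove [wwig,uhfw] add [qxliz,uallt] -> 6 lines: yxi qavtb qxliz uallt lvvdq nodmw
Hunk 2: at line 1 remove [qxliz] add [clpvj,hpum] -> 7 lines: yxi qavtb clpvj hpum uallt lvvdq nodmw
Hunk 3: at line 1 remove [clpvj,hpum] add [xaxg] -> 6 lines: yxi qavtb xaxg uallt lvvdq nodmw
Hunk 4: at line 2 remove [xaxg,uallt] add [yvwfs,xzbf,rnxt] -> 7 lines: yxi qavtb yvwfs xzbf rnxt lvvdq nodmw
Hunk 5: at line 2 remove [yvwfs] add [ysxy,yyomd,qobox] -> 9 lines: yxi qavtb ysxy yyomd qobox xzbf rnxt lvvdq nodmw
Hunk 6: at line 1 remove [ysxy,yyomd,qobox] add [ccr,vomr] -> 8 lines: yxi qavtb ccr vomr xzbf rnxt lvvdq nodmw
Hunk 7: at line 6 remove [lvvdq] add [ddcpt] -> 8 lines: yxi qavtb ccr vomr xzbf rnxt ddcpt nodmw
Final line 5: xzbf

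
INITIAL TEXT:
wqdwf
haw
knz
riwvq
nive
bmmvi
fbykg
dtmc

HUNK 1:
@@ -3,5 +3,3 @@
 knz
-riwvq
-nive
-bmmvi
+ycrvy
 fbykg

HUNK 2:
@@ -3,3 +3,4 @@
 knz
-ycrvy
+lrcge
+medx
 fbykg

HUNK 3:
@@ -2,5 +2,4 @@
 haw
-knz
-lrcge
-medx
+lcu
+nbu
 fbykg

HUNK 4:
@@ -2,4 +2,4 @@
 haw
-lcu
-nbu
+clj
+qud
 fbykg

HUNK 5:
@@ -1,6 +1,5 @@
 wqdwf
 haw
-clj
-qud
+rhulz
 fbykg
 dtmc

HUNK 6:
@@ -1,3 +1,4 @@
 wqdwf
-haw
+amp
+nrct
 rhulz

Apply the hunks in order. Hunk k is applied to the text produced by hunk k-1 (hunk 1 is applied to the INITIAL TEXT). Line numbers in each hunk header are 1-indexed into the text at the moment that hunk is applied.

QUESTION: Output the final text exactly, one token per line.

Hunk 1: at line 3 remove [riwvq,nive,bmmvi] add [ycrvy] -> 6 lines: wqdwf haw knz ycrvy fbykg dtmc
Hunk 2: at line 3 remove [ycrvy] add [lrcge,medx] -> 7 lines: wqdwf haw knz lrcge medx fbykg dtmc
Hunk 3: at line 2 remove [knz,lrcge,medx] add [lcu,nbu] -> 6 lines: wqdwf haw lcu nbu fbykg dtmc
Hunk 4: at line 2 remove [lcu,nbu] add [clj,qud] -> 6 lines: wqdwf haw clj qud fbykg dtmc
Hunk 5: at line 1 remove [clj,qud] add [rhulz] -> 5 lines: wqdwf haw rhulz fbykg dtmc
Hunk 6: at line 1 remove [haw] add [amp,nrct] -> 6 lines: wqdwf amp nrct rhulz fbykg dtmc

Answer: wqdwf
amp
nrct
rhulz
fbykg
dtmc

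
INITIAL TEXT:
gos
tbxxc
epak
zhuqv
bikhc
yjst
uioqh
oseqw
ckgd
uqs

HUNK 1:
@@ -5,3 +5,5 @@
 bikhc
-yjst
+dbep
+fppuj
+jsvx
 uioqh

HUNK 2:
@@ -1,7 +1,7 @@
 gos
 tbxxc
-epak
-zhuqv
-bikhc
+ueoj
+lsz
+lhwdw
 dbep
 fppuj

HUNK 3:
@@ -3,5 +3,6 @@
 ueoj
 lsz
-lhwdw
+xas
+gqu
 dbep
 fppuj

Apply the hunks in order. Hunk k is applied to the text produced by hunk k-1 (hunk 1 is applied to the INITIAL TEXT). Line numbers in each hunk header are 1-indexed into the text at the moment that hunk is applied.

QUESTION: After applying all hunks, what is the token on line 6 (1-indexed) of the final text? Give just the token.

Hunk 1: at line 5 remove [yjst] add [dbep,fppuj,jsvx] -> 12 lines: gos tbxxc epak zhuqv bikhc dbep fppuj jsvx uioqh oseqw ckgd uqs
Hunk 2: at line 1 remove [epak,zhuqv,bikhc] add [ueoj,lsz,lhwdw] -> 12 lines: gos tbxxc ueoj lsz lhwdw dbep fppuj jsvx uioqh oseqw ckgd uqs
Hunk 3: at line 3 remove [lhwdw] add [xas,gqu] -> 13 lines: gos tbxxc ueoj lsz xas gqu dbep fppuj jsvx uioqh oseqw ckgd uqs
Final line 6: gqu

Answer: gqu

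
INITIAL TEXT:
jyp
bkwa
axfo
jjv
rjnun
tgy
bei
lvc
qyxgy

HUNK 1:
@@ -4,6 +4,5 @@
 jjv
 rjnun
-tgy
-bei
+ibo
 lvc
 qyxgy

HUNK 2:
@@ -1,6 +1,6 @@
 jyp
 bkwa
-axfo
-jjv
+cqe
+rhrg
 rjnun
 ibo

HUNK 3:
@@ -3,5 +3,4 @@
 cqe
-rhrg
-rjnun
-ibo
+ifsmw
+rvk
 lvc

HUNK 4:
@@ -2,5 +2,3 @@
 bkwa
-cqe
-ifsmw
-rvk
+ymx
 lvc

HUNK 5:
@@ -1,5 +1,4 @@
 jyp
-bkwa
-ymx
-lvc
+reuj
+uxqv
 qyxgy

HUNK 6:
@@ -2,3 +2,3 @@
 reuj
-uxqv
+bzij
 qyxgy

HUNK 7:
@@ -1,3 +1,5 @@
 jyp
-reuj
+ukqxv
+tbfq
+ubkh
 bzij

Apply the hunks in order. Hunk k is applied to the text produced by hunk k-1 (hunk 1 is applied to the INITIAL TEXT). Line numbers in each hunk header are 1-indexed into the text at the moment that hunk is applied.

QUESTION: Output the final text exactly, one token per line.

Hunk 1: at line 4 remove [tgy,bei] add [ibo] -> 8 lines: jyp bkwa axfo jjv rjnun ibo lvc qyxgy
Hunk 2: at line 1 remove [axfo,jjv] add [cqe,rhrg] -> 8 lines: jyp bkwa cqe rhrg rjnun ibo lvc qyxgy
Hunk 3: at line 3 remove [rhrg,rjnun,ibo] add [ifsmw,rvk] -> 7 lines: jyp bkwa cqe ifsmw rvk lvc qyxgy
Hunk 4: at line 2 remove [cqe,ifsmw,rvk] add [ymx] -> 5 lines: jyp bkwa ymx lvc qyxgy
Hunk 5: at line 1 remove [bkwa,ymx,lvc] add [reuj,uxqv] -> 4 lines: jyp reuj uxqv qyxgy
Hunk 6: at line 2 remove [uxqv] add [bzij] -> 4 lines: jyp reuj bzij qyxgy
Hunk 7: at line 1 remove [reuj] add [ukqxv,tbfq,ubkh] -> 6 lines: jyp ukqxv tbfq ubkh bzij qyxgy

Answer: jyp
ukqxv
tbfq
ubkh
bzij
qyxgy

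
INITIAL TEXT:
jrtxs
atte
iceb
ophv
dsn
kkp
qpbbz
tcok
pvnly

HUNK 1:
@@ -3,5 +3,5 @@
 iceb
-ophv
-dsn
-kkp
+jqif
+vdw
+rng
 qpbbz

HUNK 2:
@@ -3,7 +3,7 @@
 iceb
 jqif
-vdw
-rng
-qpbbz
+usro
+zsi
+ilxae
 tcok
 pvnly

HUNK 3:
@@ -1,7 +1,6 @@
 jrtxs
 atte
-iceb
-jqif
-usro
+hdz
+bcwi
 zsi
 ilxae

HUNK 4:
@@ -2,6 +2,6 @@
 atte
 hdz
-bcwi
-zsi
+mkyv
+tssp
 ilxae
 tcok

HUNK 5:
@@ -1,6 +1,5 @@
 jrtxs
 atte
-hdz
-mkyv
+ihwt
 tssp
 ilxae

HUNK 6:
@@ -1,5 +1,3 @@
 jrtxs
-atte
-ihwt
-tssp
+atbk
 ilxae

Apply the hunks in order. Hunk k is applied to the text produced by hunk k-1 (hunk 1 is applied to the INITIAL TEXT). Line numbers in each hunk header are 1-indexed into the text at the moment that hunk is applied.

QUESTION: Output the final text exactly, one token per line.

Hunk 1: at line 3 remove [ophv,dsn,kkp] add [jqif,vdw,rng] -> 9 lines: jrtxs atte iceb jqif vdw rng qpbbz tcok pvnly
Hunk 2: at line 3 remove [vdw,rng,qpbbz] add [usro,zsi,ilxae] -> 9 lines: jrtxs atte iceb jqif usro zsi ilxae tcok pvnly
Hunk 3: at line 1 remove [iceb,jqif,usro] add [hdz,bcwi] -> 8 lines: jrtxs atte hdz bcwi zsi ilxae tcok pvnly
Hunk 4: at line 2 remove [bcwi,zsi] add [mkyv,tssp] -> 8 lines: jrtxs atte hdz mkyv tssp ilxae tcok pvnly
Hunk 5: at line 1 remove [hdz,mkyv] add [ihwt] -> 7 lines: jrtxs atte ihwt tssp ilxae tcok pvnly
Hunk 6: at line 1 remove [atte,ihwt,tssp] add [atbk] -> 5 lines: jrtxs atbk ilxae tcok pvnly

Answer: jrtxs
atbk
ilxae
tcok
pvnly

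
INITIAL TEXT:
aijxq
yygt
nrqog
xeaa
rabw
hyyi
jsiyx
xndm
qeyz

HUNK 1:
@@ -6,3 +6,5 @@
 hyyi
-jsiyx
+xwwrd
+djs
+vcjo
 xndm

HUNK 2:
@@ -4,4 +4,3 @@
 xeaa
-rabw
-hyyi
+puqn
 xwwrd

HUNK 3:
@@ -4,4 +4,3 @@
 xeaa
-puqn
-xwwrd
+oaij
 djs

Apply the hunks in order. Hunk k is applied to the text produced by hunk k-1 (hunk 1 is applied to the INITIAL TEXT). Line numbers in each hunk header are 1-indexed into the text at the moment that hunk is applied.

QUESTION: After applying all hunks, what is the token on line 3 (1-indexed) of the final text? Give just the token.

Answer: nrqog

Derivation:
Hunk 1: at line 6 remove [jsiyx] add [xwwrd,djs,vcjo] -> 11 lines: aijxq yygt nrqog xeaa rabw hyyi xwwrd djs vcjo xndm qeyz
Hunk 2: at line 4 remove [rabw,hyyi] add [puqn] -> 10 lines: aijxq yygt nrqog xeaa puqn xwwrd djs vcjo xndm qeyz
Hunk 3: at line 4 remove [puqn,xwwrd] add [oaij] -> 9 lines: aijxq yygt nrqog xeaa oaij djs vcjo xndm qeyz
Final line 3: nrqog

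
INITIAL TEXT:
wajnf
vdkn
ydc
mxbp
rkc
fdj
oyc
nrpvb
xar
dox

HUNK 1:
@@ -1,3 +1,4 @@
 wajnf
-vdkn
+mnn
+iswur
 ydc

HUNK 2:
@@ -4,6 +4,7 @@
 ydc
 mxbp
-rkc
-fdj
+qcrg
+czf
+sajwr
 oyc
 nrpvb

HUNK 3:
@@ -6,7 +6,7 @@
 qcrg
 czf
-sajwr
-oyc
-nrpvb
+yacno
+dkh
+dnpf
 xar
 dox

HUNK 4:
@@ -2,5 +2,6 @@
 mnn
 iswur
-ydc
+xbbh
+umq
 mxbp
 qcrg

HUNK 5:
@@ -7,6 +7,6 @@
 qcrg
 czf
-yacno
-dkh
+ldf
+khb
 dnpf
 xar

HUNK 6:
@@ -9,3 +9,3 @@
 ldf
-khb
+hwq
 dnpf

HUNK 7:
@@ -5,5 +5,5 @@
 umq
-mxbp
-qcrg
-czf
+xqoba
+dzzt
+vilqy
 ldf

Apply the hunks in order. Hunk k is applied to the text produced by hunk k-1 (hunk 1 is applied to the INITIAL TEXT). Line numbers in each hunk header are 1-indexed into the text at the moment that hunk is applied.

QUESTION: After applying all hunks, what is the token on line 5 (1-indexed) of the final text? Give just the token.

Hunk 1: at line 1 remove [vdkn] add [mnn,iswur] -> 11 lines: wajnf mnn iswur ydc mxbp rkc fdj oyc nrpvb xar dox
Hunk 2: at line 4 remove [rkc,fdj] add [qcrg,czf,sajwr] -> 12 lines: wajnf mnn iswur ydc mxbp qcrg czf sajwr oyc nrpvb xar dox
Hunk 3: at line 6 remove [sajwr,oyc,nrpvb] add [yacno,dkh,dnpf] -> 12 lines: wajnf mnn iswur ydc mxbp qcrg czf yacno dkh dnpf xar dox
Hunk 4: at line 2 remove [ydc] add [xbbh,umq] -> 13 lines: wajnf mnn iswur xbbh umq mxbp qcrg czf yacno dkh dnpf xar dox
Hunk 5: at line 7 remove [yacno,dkh] add [ldf,khb] -> 13 lines: wajnf mnn iswur xbbh umq mxbp qcrg czf ldf khb dnpf xar dox
Hunk 6: at line 9 remove [khb] add [hwq] -> 13 lines: wajnf mnn iswur xbbh umq mxbp qcrg czf ldf hwq dnpf xar dox
Hunk 7: at line 5 remove [mxbp,qcrg,czf] add [xqoba,dzzt,vilqy] -> 13 lines: wajnf mnn iswur xbbh umq xqoba dzzt vilqy ldf hwq dnpf xar dox
Final line 5: umq

Answer: umq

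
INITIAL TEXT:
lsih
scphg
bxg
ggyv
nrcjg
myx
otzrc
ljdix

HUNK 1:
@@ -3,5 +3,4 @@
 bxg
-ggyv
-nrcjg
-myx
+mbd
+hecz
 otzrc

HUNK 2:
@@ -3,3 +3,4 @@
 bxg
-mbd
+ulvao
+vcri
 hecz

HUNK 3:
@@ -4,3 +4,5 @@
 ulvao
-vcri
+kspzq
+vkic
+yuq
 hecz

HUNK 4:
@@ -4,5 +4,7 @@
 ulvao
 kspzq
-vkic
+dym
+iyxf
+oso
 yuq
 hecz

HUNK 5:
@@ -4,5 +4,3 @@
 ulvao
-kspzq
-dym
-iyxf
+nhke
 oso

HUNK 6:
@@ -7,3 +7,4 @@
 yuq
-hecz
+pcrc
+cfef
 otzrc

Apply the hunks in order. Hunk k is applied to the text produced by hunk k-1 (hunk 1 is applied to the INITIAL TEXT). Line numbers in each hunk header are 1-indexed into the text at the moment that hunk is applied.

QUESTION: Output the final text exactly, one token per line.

Answer: lsih
scphg
bxg
ulvao
nhke
oso
yuq
pcrc
cfef
otzrc
ljdix

Derivation:
Hunk 1: at line 3 remove [ggyv,nrcjg,myx] add [mbd,hecz] -> 7 lines: lsih scphg bxg mbd hecz otzrc ljdix
Hunk 2: at line 3 remove [mbd] add [ulvao,vcri] -> 8 lines: lsih scphg bxg ulvao vcri hecz otzrc ljdix
Hunk 3: at line 4 remove [vcri] add [kspzq,vkic,yuq] -> 10 lines: lsih scphg bxg ulvao kspzq vkic yuq hecz otzrc ljdix
Hunk 4: at line 4 remove [vkic] add [dym,iyxf,oso] -> 12 lines: lsih scphg bxg ulvao kspzq dym iyxf oso yuq hecz otzrc ljdix
Hunk 5: at line 4 remove [kspzq,dym,iyxf] add [nhke] -> 10 lines: lsih scphg bxg ulvao nhke oso yuq hecz otzrc ljdix
Hunk 6: at line 7 remove [hecz] add [pcrc,cfef] -> 11 lines: lsih scphg bxg ulvao nhke oso yuq pcrc cfef otzrc ljdix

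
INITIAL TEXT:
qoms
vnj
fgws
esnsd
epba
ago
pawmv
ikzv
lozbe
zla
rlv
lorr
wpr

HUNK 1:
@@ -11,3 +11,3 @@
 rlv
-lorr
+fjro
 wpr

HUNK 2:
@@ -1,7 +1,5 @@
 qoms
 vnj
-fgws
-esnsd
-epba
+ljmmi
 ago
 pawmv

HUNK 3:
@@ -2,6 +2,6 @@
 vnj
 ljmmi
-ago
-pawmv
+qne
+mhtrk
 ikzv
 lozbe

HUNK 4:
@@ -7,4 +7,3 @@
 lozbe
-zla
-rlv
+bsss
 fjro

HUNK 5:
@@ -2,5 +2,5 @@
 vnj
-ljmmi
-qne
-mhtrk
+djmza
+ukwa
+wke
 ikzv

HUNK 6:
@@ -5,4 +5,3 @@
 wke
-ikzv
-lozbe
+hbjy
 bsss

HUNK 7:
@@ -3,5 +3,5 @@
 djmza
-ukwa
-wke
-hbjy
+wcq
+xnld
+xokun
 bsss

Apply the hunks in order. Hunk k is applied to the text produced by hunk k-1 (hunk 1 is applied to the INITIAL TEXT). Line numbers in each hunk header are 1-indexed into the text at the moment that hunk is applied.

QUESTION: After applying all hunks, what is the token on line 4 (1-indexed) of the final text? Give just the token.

Hunk 1: at line 11 remove [lorr] add [fjro] -> 13 lines: qoms vnj fgws esnsd epba ago pawmv ikzv lozbe zla rlv fjro wpr
Hunk 2: at line 1 remove [fgws,esnsd,epba] add [ljmmi] -> 11 lines: qoms vnj ljmmi ago pawmv ikzv lozbe zla rlv fjro wpr
Hunk 3: at line 2 remove [ago,pawmv] add [qne,mhtrk] -> 11 lines: qoms vnj ljmmi qne mhtrk ikzv lozbe zla rlv fjro wpr
Hunk 4: at line 7 remove [zla,rlv] add [bsss] -> 10 lines: qoms vnj ljmmi qne mhtrk ikzv lozbe bsss fjro wpr
Hunk 5: at line 2 remove [ljmmi,qne,mhtrk] add [djmza,ukwa,wke] -> 10 lines: qoms vnj djmza ukwa wke ikzv lozbe bsss fjro wpr
Hunk 6: at line 5 remove [ikzv,lozbe] add [hbjy] -> 9 lines: qoms vnj djmza ukwa wke hbjy bsss fjro wpr
Hunk 7: at line 3 remove [ukwa,wke,hbjy] add [wcq,xnld,xokun] -> 9 lines: qoms vnj djmza wcq xnld xokun bsss fjro wpr
Final line 4: wcq

Answer: wcq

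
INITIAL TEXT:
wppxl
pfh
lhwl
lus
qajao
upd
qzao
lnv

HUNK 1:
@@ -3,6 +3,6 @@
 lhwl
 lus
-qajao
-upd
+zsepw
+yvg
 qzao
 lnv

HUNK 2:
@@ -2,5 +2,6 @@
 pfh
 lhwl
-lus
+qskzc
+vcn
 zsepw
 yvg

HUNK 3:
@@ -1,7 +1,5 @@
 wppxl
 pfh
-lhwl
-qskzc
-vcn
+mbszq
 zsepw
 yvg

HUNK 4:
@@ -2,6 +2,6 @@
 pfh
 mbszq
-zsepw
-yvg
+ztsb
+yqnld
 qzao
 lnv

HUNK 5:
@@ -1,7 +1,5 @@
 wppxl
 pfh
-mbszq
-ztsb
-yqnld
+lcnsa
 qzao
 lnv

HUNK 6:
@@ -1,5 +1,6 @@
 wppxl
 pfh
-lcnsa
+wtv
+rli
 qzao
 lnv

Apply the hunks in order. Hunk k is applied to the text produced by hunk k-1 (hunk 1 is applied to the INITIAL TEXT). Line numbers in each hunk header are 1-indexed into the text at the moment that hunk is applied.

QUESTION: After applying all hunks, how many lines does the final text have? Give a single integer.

Hunk 1: at line 3 remove [qajao,upd] add [zsepw,yvg] -> 8 lines: wppxl pfh lhwl lus zsepw yvg qzao lnv
Hunk 2: at line 2 remove [lus] add [qskzc,vcn] -> 9 lines: wppxl pfh lhwl qskzc vcn zsepw yvg qzao lnv
Hunk 3: at line 1 remove [lhwl,qskzc,vcn] add [mbszq] -> 7 lines: wppxl pfh mbszq zsepw yvg qzao lnv
Hunk 4: at line 2 remove [zsepw,yvg] add [ztsb,yqnld] -> 7 lines: wppxl pfh mbszq ztsb yqnld qzao lnv
Hunk 5: at line 1 remove [mbszq,ztsb,yqnld] add [lcnsa] -> 5 lines: wppxl pfh lcnsa qzao lnv
Hunk 6: at line 1 remove [lcnsa] add [wtv,rli] -> 6 lines: wppxl pfh wtv rli qzao lnv
Final line count: 6

Answer: 6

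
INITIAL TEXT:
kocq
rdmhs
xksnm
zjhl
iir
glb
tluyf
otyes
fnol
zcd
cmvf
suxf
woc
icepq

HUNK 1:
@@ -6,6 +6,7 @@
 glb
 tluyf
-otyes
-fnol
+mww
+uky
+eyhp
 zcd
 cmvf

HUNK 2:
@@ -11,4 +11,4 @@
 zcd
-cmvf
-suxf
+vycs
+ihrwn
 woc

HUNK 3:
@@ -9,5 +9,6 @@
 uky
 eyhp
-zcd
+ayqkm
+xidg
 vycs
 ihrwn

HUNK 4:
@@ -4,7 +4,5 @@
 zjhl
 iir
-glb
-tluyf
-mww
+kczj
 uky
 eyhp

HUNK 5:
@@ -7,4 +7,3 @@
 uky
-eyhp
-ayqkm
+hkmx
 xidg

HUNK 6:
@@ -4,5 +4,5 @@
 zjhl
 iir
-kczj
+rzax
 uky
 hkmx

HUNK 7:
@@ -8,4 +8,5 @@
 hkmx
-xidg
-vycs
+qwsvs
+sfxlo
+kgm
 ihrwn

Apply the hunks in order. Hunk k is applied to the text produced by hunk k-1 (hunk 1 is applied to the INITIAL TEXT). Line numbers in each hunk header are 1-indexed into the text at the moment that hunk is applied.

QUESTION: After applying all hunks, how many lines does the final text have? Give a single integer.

Answer: 14

Derivation:
Hunk 1: at line 6 remove [otyes,fnol] add [mww,uky,eyhp] -> 15 lines: kocq rdmhs xksnm zjhl iir glb tluyf mww uky eyhp zcd cmvf suxf woc icepq
Hunk 2: at line 11 remove [cmvf,suxf] add [vycs,ihrwn] -> 15 lines: kocq rdmhs xksnm zjhl iir glb tluyf mww uky eyhp zcd vycs ihrwn woc icepq
Hunk 3: at line 9 remove [zcd] add [ayqkm,xidg] -> 16 lines: kocq rdmhs xksnm zjhl iir glb tluyf mww uky eyhp ayqkm xidg vycs ihrwn woc icepq
Hunk 4: at line 4 remove [glb,tluyf,mww] add [kczj] -> 14 lines: kocq rdmhs xksnm zjhl iir kczj uky eyhp ayqkm xidg vycs ihrwn woc icepq
Hunk 5: at line 7 remove [eyhp,ayqkm] add [hkmx] -> 13 lines: kocq rdmhs xksnm zjhl iir kczj uky hkmx xidg vycs ihrwn woc icepq
Hunk 6: at line 4 remove [kczj] add [rzax] -> 13 lines: kocq rdmhs xksnm zjhl iir rzax uky hkmx xidg vycs ihrwn woc icepq
Hunk 7: at line 8 remove [xidg,vycs] add [qwsvs,sfxlo,kgm] -> 14 lines: kocq rdmhs xksnm zjhl iir rzax uky hkmx qwsvs sfxlo kgm ihrwn woc icepq
Final line count: 14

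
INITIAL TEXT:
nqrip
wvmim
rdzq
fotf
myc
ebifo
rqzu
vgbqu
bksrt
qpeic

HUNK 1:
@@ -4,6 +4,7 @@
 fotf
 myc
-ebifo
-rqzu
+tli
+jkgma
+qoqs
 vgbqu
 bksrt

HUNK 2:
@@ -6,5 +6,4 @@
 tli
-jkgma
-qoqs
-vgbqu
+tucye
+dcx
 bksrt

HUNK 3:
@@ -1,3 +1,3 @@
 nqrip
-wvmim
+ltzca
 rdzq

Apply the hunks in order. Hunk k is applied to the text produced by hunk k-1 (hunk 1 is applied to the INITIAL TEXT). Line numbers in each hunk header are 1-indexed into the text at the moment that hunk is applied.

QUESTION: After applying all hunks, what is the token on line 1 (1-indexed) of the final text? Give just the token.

Hunk 1: at line 4 remove [ebifo,rqzu] add [tli,jkgma,qoqs] -> 11 lines: nqrip wvmim rdzq fotf myc tli jkgma qoqs vgbqu bksrt qpeic
Hunk 2: at line 6 remove [jkgma,qoqs,vgbqu] add [tucye,dcx] -> 10 lines: nqrip wvmim rdzq fotf myc tli tucye dcx bksrt qpeic
Hunk 3: at line 1 remove [wvmim] add [ltzca] -> 10 lines: nqrip ltzca rdzq fotf myc tli tucye dcx bksrt qpeic
Final line 1: nqrip

Answer: nqrip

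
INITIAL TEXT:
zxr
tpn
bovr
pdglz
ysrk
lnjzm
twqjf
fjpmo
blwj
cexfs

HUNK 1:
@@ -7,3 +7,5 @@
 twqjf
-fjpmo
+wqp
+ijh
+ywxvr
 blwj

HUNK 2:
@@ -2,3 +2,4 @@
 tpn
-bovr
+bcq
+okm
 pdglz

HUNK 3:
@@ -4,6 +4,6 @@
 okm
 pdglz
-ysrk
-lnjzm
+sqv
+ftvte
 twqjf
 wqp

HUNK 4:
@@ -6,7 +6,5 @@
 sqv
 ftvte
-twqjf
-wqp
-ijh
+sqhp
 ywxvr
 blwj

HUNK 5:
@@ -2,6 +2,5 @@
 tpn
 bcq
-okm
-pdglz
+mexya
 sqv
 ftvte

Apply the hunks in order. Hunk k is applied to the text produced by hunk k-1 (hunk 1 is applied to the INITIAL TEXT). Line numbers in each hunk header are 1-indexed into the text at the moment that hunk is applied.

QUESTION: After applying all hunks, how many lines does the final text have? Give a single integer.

Answer: 10

Derivation:
Hunk 1: at line 7 remove [fjpmo] add [wqp,ijh,ywxvr] -> 12 lines: zxr tpn bovr pdglz ysrk lnjzm twqjf wqp ijh ywxvr blwj cexfs
Hunk 2: at line 2 remove [bovr] add [bcq,okm] -> 13 lines: zxr tpn bcq okm pdglz ysrk lnjzm twqjf wqp ijh ywxvr blwj cexfs
Hunk 3: at line 4 remove [ysrk,lnjzm] add [sqv,ftvte] -> 13 lines: zxr tpn bcq okm pdglz sqv ftvte twqjf wqp ijh ywxvr blwj cexfs
Hunk 4: at line 6 remove [twqjf,wqp,ijh] add [sqhp] -> 11 lines: zxr tpn bcq okm pdglz sqv ftvte sqhp ywxvr blwj cexfs
Hunk 5: at line 2 remove [okm,pdglz] add [mexya] -> 10 lines: zxr tpn bcq mexya sqv ftvte sqhp ywxvr blwj cexfs
Final line count: 10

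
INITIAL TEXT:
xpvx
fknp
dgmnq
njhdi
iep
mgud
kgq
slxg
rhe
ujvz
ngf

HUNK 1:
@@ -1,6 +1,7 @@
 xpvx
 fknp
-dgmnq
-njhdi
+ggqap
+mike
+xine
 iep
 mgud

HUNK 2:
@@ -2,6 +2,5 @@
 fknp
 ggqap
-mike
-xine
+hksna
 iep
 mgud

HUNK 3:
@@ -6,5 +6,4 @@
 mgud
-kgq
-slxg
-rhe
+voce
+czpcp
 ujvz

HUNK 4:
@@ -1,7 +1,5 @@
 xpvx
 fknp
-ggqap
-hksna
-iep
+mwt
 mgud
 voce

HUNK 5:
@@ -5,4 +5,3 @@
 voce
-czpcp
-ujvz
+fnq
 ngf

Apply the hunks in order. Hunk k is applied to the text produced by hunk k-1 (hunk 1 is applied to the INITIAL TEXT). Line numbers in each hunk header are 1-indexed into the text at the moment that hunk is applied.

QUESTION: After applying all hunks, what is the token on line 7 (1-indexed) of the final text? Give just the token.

Hunk 1: at line 1 remove [dgmnq,njhdi] add [ggqap,mike,xine] -> 12 lines: xpvx fknp ggqap mike xine iep mgud kgq slxg rhe ujvz ngf
Hunk 2: at line 2 remove [mike,xine] add [hksna] -> 11 lines: xpvx fknp ggqap hksna iep mgud kgq slxg rhe ujvz ngf
Hunk 3: at line 6 remove [kgq,slxg,rhe] add [voce,czpcp] -> 10 lines: xpvx fknp ggqap hksna iep mgud voce czpcp ujvz ngf
Hunk 4: at line 1 remove [ggqap,hksna,iep] add [mwt] -> 8 lines: xpvx fknp mwt mgud voce czpcp ujvz ngf
Hunk 5: at line 5 remove [czpcp,ujvz] add [fnq] -> 7 lines: xpvx fknp mwt mgud voce fnq ngf
Final line 7: ngf

Answer: ngf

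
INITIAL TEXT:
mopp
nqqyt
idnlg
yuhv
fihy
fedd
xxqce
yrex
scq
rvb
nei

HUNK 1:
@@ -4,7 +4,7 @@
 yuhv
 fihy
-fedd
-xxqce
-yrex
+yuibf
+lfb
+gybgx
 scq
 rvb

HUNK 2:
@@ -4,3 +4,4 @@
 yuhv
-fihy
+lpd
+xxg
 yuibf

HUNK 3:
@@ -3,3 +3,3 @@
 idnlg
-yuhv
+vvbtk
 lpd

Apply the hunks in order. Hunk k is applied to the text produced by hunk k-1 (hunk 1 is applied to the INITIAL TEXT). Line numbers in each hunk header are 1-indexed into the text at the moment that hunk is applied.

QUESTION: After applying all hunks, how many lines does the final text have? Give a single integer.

Answer: 12

Derivation:
Hunk 1: at line 4 remove [fedd,xxqce,yrex] add [yuibf,lfb,gybgx] -> 11 lines: mopp nqqyt idnlg yuhv fihy yuibf lfb gybgx scq rvb nei
Hunk 2: at line 4 remove [fihy] add [lpd,xxg] -> 12 lines: mopp nqqyt idnlg yuhv lpd xxg yuibf lfb gybgx scq rvb nei
Hunk 3: at line 3 remove [yuhv] add [vvbtk] -> 12 lines: mopp nqqyt idnlg vvbtk lpd xxg yuibf lfb gybgx scq rvb nei
Final line count: 12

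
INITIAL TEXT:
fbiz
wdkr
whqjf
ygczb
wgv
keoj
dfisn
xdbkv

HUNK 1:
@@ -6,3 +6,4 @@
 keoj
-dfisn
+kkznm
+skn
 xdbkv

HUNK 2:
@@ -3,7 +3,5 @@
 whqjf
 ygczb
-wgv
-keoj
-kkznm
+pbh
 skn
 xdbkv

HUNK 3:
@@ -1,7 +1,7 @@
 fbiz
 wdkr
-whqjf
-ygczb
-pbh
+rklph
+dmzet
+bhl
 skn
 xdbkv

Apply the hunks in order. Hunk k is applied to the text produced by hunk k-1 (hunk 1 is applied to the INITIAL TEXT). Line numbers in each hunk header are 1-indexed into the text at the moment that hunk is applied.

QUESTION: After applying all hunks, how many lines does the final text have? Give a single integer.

Hunk 1: at line 6 remove [dfisn] add [kkznm,skn] -> 9 lines: fbiz wdkr whqjf ygczb wgv keoj kkznm skn xdbkv
Hunk 2: at line 3 remove [wgv,keoj,kkznm] add [pbh] -> 7 lines: fbiz wdkr whqjf ygczb pbh skn xdbkv
Hunk 3: at line 1 remove [whqjf,ygczb,pbh] add [rklph,dmzet,bhl] -> 7 lines: fbiz wdkr rklph dmzet bhl skn xdbkv
Final line count: 7

Answer: 7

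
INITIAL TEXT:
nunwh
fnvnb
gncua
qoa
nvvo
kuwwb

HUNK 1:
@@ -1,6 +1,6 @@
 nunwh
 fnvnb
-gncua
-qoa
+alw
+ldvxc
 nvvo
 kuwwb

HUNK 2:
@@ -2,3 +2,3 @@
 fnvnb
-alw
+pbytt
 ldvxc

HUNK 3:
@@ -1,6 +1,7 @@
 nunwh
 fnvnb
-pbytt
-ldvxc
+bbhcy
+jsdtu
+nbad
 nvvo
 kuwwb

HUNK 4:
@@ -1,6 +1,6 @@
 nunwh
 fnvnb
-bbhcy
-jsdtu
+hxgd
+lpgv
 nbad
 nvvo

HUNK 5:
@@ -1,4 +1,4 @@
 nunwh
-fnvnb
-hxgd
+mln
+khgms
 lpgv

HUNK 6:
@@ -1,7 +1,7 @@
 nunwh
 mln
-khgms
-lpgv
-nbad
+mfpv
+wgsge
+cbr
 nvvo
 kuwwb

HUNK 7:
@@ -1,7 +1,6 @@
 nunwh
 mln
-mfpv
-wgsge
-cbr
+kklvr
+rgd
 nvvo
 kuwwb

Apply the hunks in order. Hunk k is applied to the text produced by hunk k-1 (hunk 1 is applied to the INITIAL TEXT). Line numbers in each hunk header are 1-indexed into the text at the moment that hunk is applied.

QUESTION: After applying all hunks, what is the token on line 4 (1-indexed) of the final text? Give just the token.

Hunk 1: at line 1 remove [gncua,qoa] add [alw,ldvxc] -> 6 lines: nunwh fnvnb alw ldvxc nvvo kuwwb
Hunk 2: at line 2 remove [alw] add [pbytt] -> 6 lines: nunwh fnvnb pbytt ldvxc nvvo kuwwb
Hunk 3: at line 1 remove [pbytt,ldvxc] add [bbhcy,jsdtu,nbad] -> 7 lines: nunwh fnvnb bbhcy jsdtu nbad nvvo kuwwb
Hunk 4: at line 1 remove [bbhcy,jsdtu] add [hxgd,lpgv] -> 7 lines: nunwh fnvnb hxgd lpgv nbad nvvo kuwwb
Hunk 5: at line 1 remove [fnvnb,hxgd] add [mln,khgms] -> 7 lines: nunwh mln khgms lpgv nbad nvvo kuwwb
Hunk 6: at line 1 remove [khgms,lpgv,nbad] add [mfpv,wgsge,cbr] -> 7 lines: nunwh mln mfpv wgsge cbr nvvo kuwwb
Hunk 7: at line 1 remove [mfpv,wgsge,cbr] add [kklvr,rgd] -> 6 lines: nunwh mln kklvr rgd nvvo kuwwb
Final line 4: rgd

Answer: rgd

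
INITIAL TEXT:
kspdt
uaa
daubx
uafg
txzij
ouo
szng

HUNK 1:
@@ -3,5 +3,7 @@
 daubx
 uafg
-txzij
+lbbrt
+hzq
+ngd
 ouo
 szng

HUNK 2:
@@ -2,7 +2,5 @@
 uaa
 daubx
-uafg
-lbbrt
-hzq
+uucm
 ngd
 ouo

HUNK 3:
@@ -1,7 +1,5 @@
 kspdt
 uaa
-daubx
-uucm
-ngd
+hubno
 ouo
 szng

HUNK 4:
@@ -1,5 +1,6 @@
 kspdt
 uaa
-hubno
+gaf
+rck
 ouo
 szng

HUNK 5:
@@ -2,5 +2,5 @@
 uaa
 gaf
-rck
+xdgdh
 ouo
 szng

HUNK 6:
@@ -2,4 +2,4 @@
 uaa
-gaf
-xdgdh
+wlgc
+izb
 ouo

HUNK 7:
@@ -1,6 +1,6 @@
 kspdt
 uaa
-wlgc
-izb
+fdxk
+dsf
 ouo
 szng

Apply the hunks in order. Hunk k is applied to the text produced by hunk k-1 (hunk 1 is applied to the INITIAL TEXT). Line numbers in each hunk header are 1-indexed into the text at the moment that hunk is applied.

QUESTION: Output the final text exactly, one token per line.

Answer: kspdt
uaa
fdxk
dsf
ouo
szng

Derivation:
Hunk 1: at line 3 remove [txzij] add [lbbrt,hzq,ngd] -> 9 lines: kspdt uaa daubx uafg lbbrt hzq ngd ouo szng
Hunk 2: at line 2 remove [uafg,lbbrt,hzq] add [uucm] -> 7 lines: kspdt uaa daubx uucm ngd ouo szng
Hunk 3: at line 1 remove [daubx,uucm,ngd] add [hubno] -> 5 lines: kspdt uaa hubno ouo szng
Hunk 4: at line 1 remove [hubno] add [gaf,rck] -> 6 lines: kspdt uaa gaf rck ouo szng
Hunk 5: at line 2 remove [rck] add [xdgdh] -> 6 lines: kspdt uaa gaf xdgdh ouo szng
Hunk 6: at line 2 remove [gaf,xdgdh] add [wlgc,izb] -> 6 lines: kspdt uaa wlgc izb ouo szng
Hunk 7: at line 1 remove [wlgc,izb] add [fdxk,dsf] -> 6 lines: kspdt uaa fdxk dsf ouo szng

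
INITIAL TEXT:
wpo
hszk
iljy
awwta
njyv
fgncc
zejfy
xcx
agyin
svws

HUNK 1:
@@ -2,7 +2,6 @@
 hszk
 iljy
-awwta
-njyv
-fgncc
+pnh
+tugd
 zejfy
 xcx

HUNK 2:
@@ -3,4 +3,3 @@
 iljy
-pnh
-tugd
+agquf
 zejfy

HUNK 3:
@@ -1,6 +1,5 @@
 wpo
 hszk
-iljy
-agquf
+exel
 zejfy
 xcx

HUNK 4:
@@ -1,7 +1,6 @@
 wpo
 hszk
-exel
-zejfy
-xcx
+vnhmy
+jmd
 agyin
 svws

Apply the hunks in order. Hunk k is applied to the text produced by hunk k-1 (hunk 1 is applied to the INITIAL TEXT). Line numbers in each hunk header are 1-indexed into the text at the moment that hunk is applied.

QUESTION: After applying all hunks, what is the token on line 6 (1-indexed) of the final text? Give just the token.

Answer: svws

Derivation:
Hunk 1: at line 2 remove [awwta,njyv,fgncc] add [pnh,tugd] -> 9 lines: wpo hszk iljy pnh tugd zejfy xcx agyin svws
Hunk 2: at line 3 remove [pnh,tugd] add [agquf] -> 8 lines: wpo hszk iljy agquf zejfy xcx agyin svws
Hunk 3: at line 1 remove [iljy,agquf] add [exel] -> 7 lines: wpo hszk exel zejfy xcx agyin svws
Hunk 4: at line 1 remove [exel,zejfy,xcx] add [vnhmy,jmd] -> 6 lines: wpo hszk vnhmy jmd agyin svws
Final line 6: svws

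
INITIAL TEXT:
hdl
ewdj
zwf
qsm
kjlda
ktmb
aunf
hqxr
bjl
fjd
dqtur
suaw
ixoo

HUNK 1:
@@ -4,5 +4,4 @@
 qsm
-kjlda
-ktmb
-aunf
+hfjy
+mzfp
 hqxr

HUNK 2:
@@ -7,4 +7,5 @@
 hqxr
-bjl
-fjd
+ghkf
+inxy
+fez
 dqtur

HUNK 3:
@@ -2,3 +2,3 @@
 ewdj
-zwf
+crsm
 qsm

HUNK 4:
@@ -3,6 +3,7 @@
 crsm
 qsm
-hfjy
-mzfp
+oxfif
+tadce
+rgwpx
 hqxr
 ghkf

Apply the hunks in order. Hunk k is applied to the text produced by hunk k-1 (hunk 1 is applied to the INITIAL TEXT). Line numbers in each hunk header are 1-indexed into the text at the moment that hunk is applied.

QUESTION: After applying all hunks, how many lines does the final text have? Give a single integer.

Answer: 14

Derivation:
Hunk 1: at line 4 remove [kjlda,ktmb,aunf] add [hfjy,mzfp] -> 12 lines: hdl ewdj zwf qsm hfjy mzfp hqxr bjl fjd dqtur suaw ixoo
Hunk 2: at line 7 remove [bjl,fjd] add [ghkf,inxy,fez] -> 13 lines: hdl ewdj zwf qsm hfjy mzfp hqxr ghkf inxy fez dqtur suaw ixoo
Hunk 3: at line 2 remove [zwf] add [crsm] -> 13 lines: hdl ewdj crsm qsm hfjy mzfp hqxr ghkf inxy fez dqtur suaw ixoo
Hunk 4: at line 3 remove [hfjy,mzfp] add [oxfif,tadce,rgwpx] -> 14 lines: hdl ewdj crsm qsm oxfif tadce rgwpx hqxr ghkf inxy fez dqtur suaw ixoo
Final line count: 14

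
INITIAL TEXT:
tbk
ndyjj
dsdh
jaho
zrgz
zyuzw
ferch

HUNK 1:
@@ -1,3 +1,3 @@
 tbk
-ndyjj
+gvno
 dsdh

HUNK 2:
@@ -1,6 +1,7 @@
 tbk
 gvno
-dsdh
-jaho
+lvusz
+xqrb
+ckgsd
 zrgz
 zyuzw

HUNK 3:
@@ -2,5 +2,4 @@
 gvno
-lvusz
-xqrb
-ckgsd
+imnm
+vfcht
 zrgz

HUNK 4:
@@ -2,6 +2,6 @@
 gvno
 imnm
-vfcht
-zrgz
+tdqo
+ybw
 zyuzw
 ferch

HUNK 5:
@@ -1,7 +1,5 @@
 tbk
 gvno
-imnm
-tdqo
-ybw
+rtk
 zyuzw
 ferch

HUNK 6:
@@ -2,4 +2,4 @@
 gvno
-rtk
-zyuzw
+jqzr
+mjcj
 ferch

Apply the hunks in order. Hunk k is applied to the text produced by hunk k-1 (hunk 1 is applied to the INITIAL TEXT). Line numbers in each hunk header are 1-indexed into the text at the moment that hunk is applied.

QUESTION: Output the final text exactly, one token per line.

Answer: tbk
gvno
jqzr
mjcj
ferch

Derivation:
Hunk 1: at line 1 remove [ndyjj] add [gvno] -> 7 lines: tbk gvno dsdh jaho zrgz zyuzw ferch
Hunk 2: at line 1 remove [dsdh,jaho] add [lvusz,xqrb,ckgsd] -> 8 lines: tbk gvno lvusz xqrb ckgsd zrgz zyuzw ferch
Hunk 3: at line 2 remove [lvusz,xqrb,ckgsd] add [imnm,vfcht] -> 7 lines: tbk gvno imnm vfcht zrgz zyuzw ferch
Hunk 4: at line 2 remove [vfcht,zrgz] add [tdqo,ybw] -> 7 lines: tbk gvno imnm tdqo ybw zyuzw ferch
Hunk 5: at line 1 remove [imnm,tdqo,ybw] add [rtk] -> 5 lines: tbk gvno rtk zyuzw ferch
Hunk 6: at line 2 remove [rtk,zyuzw] add [jqzr,mjcj] -> 5 lines: tbk gvno jqzr mjcj ferch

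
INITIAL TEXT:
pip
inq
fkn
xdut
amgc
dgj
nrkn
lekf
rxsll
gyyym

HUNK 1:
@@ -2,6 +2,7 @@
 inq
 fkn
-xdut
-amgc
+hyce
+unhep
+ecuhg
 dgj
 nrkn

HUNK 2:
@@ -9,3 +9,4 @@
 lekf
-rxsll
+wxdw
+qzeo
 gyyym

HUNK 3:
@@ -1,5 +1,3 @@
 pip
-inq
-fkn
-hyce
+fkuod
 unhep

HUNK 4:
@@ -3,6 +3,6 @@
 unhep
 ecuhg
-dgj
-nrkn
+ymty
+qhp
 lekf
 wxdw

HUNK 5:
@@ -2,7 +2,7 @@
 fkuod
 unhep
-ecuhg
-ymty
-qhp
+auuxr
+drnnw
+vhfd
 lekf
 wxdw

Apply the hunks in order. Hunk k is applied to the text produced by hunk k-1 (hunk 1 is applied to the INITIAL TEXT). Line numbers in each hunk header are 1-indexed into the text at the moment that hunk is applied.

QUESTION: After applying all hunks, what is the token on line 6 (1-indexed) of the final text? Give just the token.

Answer: vhfd

Derivation:
Hunk 1: at line 2 remove [xdut,amgc] add [hyce,unhep,ecuhg] -> 11 lines: pip inq fkn hyce unhep ecuhg dgj nrkn lekf rxsll gyyym
Hunk 2: at line 9 remove [rxsll] add [wxdw,qzeo] -> 12 lines: pip inq fkn hyce unhep ecuhg dgj nrkn lekf wxdw qzeo gyyym
Hunk 3: at line 1 remove [inq,fkn,hyce] add [fkuod] -> 10 lines: pip fkuod unhep ecuhg dgj nrkn lekf wxdw qzeo gyyym
Hunk 4: at line 3 remove [dgj,nrkn] add [ymty,qhp] -> 10 lines: pip fkuod unhep ecuhg ymty qhp lekf wxdw qzeo gyyym
Hunk 5: at line 2 remove [ecuhg,ymty,qhp] add [auuxr,drnnw,vhfd] -> 10 lines: pip fkuod unhep auuxr drnnw vhfd lekf wxdw qzeo gyyym
Final line 6: vhfd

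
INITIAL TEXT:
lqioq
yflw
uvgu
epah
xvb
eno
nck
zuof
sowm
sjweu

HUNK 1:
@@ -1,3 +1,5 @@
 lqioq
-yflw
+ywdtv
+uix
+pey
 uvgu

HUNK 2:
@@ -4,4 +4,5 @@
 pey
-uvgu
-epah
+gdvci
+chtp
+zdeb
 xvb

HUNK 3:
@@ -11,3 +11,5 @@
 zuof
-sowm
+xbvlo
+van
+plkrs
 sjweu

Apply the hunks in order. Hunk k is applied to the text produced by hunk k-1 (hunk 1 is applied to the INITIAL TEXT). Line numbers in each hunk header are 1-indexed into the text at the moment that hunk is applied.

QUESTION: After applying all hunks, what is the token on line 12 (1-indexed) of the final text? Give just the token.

Hunk 1: at line 1 remove [yflw] add [ywdtv,uix,pey] -> 12 lines: lqioq ywdtv uix pey uvgu epah xvb eno nck zuof sowm sjweu
Hunk 2: at line 4 remove [uvgu,epah] add [gdvci,chtp,zdeb] -> 13 lines: lqioq ywdtv uix pey gdvci chtp zdeb xvb eno nck zuof sowm sjweu
Hunk 3: at line 11 remove [sowm] add [xbvlo,van,plkrs] -> 15 lines: lqioq ywdtv uix pey gdvci chtp zdeb xvb eno nck zuof xbvlo van plkrs sjweu
Final line 12: xbvlo

Answer: xbvlo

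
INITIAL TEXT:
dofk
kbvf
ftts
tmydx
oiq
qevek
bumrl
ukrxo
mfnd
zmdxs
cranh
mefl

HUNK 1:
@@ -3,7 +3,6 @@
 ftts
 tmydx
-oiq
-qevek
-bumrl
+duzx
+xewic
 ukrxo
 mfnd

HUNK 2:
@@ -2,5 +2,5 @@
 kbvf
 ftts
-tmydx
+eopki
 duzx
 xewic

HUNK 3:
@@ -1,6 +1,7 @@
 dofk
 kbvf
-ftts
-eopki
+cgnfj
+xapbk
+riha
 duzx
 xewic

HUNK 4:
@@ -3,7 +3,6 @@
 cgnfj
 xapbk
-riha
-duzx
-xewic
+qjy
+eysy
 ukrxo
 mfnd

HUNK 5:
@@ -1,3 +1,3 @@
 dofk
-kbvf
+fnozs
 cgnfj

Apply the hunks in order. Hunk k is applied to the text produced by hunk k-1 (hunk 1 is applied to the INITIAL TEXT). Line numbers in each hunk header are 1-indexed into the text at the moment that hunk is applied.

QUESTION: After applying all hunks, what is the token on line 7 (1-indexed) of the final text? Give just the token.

Hunk 1: at line 3 remove [oiq,qevek,bumrl] add [duzx,xewic] -> 11 lines: dofk kbvf ftts tmydx duzx xewic ukrxo mfnd zmdxs cranh mefl
Hunk 2: at line 2 remove [tmydx] add [eopki] -> 11 lines: dofk kbvf ftts eopki duzx xewic ukrxo mfnd zmdxs cranh mefl
Hunk 3: at line 1 remove [ftts,eopki] add [cgnfj,xapbk,riha] -> 12 lines: dofk kbvf cgnfj xapbk riha duzx xewic ukrxo mfnd zmdxs cranh mefl
Hunk 4: at line 3 remove [riha,duzx,xewic] add [qjy,eysy] -> 11 lines: dofk kbvf cgnfj xapbk qjy eysy ukrxo mfnd zmdxs cranh mefl
Hunk 5: at line 1 remove [kbvf] add [fnozs] -> 11 lines: dofk fnozs cgnfj xapbk qjy eysy ukrxo mfnd zmdxs cranh mefl
Final line 7: ukrxo

Answer: ukrxo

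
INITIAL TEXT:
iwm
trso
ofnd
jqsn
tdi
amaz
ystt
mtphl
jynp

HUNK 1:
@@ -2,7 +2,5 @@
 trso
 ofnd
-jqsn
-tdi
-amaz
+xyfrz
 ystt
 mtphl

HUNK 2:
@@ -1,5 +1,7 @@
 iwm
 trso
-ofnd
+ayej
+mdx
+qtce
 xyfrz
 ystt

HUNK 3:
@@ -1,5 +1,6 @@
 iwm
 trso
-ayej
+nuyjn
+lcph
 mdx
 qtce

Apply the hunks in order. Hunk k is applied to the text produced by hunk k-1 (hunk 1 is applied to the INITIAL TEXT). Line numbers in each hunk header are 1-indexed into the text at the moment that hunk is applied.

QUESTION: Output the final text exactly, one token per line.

Answer: iwm
trso
nuyjn
lcph
mdx
qtce
xyfrz
ystt
mtphl
jynp

Derivation:
Hunk 1: at line 2 remove [jqsn,tdi,amaz] add [xyfrz] -> 7 lines: iwm trso ofnd xyfrz ystt mtphl jynp
Hunk 2: at line 1 remove [ofnd] add [ayej,mdx,qtce] -> 9 lines: iwm trso ayej mdx qtce xyfrz ystt mtphl jynp
Hunk 3: at line 1 remove [ayej] add [nuyjn,lcph] -> 10 lines: iwm trso nuyjn lcph mdx qtce xyfrz ystt mtphl jynp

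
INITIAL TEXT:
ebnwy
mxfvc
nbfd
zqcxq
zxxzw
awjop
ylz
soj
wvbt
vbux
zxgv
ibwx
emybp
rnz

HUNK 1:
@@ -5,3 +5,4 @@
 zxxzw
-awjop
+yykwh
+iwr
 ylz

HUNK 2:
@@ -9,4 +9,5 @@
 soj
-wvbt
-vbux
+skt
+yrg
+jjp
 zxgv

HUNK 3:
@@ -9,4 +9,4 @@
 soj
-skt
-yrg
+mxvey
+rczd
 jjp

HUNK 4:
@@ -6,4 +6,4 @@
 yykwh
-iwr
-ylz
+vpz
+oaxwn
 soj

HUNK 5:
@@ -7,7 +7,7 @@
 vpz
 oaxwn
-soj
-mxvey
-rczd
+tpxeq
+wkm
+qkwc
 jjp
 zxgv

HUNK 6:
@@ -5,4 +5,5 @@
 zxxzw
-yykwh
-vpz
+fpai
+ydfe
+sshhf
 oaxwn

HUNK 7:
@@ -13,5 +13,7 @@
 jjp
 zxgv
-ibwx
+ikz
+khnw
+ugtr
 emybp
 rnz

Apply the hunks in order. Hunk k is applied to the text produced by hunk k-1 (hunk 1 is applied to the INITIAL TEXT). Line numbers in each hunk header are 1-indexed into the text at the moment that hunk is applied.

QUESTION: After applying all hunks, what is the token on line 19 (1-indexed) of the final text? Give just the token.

Answer: rnz

Derivation:
Hunk 1: at line 5 remove [awjop] add [yykwh,iwr] -> 15 lines: ebnwy mxfvc nbfd zqcxq zxxzw yykwh iwr ylz soj wvbt vbux zxgv ibwx emybp rnz
Hunk 2: at line 9 remove [wvbt,vbux] add [skt,yrg,jjp] -> 16 lines: ebnwy mxfvc nbfd zqcxq zxxzw yykwh iwr ylz soj skt yrg jjp zxgv ibwx emybp rnz
Hunk 3: at line 9 remove [skt,yrg] add [mxvey,rczd] -> 16 lines: ebnwy mxfvc nbfd zqcxq zxxzw yykwh iwr ylz soj mxvey rczd jjp zxgv ibwx emybp rnz
Hunk 4: at line 6 remove [iwr,ylz] add [vpz,oaxwn] -> 16 lines: ebnwy mxfvc nbfd zqcxq zxxzw yykwh vpz oaxwn soj mxvey rczd jjp zxgv ibwx emybp rnz
Hunk 5: at line 7 remove [soj,mxvey,rczd] add [tpxeq,wkm,qkwc] -> 16 lines: ebnwy mxfvc nbfd zqcxq zxxzw yykwh vpz oaxwn tpxeq wkm qkwc jjp zxgv ibwx emybp rnz
Hunk 6: at line 5 remove [yykwh,vpz] add [fpai,ydfe,sshhf] -> 17 lines: ebnwy mxfvc nbfd zqcxq zxxzw fpai ydfe sshhf oaxwn tpxeq wkm qkwc jjp zxgv ibwx emybp rnz
Hunk 7: at line 13 remove [ibwx] add [ikz,khnw,ugtr] -> 19 lines: ebnwy mxfvc nbfd zqcxq zxxzw fpai ydfe sshhf oaxwn tpxeq wkm qkwc jjp zxgv ikz khnw ugtr emybp rnz
Final line 19: rnz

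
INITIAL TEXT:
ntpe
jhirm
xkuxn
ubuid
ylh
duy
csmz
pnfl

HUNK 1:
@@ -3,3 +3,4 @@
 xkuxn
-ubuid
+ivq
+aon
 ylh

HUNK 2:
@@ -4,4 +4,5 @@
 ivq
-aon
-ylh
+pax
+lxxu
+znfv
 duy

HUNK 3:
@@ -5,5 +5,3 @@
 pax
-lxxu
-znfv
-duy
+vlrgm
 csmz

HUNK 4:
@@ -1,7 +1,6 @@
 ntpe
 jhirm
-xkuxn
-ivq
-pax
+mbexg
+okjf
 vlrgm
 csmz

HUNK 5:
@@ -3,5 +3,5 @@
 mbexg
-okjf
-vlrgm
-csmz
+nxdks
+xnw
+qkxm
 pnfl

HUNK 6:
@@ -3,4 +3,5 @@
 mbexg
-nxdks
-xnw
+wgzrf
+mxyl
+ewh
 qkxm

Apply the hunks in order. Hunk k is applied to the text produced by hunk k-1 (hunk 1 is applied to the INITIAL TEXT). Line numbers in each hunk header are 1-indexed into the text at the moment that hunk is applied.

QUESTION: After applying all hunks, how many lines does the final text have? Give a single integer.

Answer: 8

Derivation:
Hunk 1: at line 3 remove [ubuid] add [ivq,aon] -> 9 lines: ntpe jhirm xkuxn ivq aon ylh duy csmz pnfl
Hunk 2: at line 4 remove [aon,ylh] add [pax,lxxu,znfv] -> 10 lines: ntpe jhirm xkuxn ivq pax lxxu znfv duy csmz pnfl
Hunk 3: at line 5 remove [lxxu,znfv,duy] add [vlrgm] -> 8 lines: ntpe jhirm xkuxn ivq pax vlrgm csmz pnfl
Hunk 4: at line 1 remove [xkuxn,ivq,pax] add [mbexg,okjf] -> 7 lines: ntpe jhirm mbexg okjf vlrgm csmz pnfl
Hunk 5: at line 3 remove [okjf,vlrgm,csmz] add [nxdks,xnw,qkxm] -> 7 lines: ntpe jhirm mbexg nxdks xnw qkxm pnfl
Hunk 6: at line 3 remove [nxdks,xnw] add [wgzrf,mxyl,ewh] -> 8 lines: ntpe jhirm mbexg wgzrf mxyl ewh qkxm pnfl
Final line count: 8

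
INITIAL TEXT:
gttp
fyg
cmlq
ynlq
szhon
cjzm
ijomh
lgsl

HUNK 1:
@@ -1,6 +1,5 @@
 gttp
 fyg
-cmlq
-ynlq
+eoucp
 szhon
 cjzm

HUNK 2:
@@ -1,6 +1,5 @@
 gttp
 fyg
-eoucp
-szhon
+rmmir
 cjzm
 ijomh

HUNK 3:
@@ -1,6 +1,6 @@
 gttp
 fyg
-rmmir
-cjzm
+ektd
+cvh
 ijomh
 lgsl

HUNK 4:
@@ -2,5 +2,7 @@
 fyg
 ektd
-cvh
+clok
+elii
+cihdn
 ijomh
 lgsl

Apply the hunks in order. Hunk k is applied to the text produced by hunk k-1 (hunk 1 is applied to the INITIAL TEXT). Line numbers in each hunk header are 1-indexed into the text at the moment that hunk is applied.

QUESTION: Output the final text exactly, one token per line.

Hunk 1: at line 1 remove [cmlq,ynlq] add [eoucp] -> 7 lines: gttp fyg eoucp szhon cjzm ijomh lgsl
Hunk 2: at line 1 remove [eoucp,szhon] add [rmmir] -> 6 lines: gttp fyg rmmir cjzm ijomh lgsl
Hunk 3: at line 1 remove [rmmir,cjzm] add [ektd,cvh] -> 6 lines: gttp fyg ektd cvh ijomh lgsl
Hunk 4: at line 2 remove [cvh] add [clok,elii,cihdn] -> 8 lines: gttp fyg ektd clok elii cihdn ijomh lgsl

Answer: gttp
fyg
ektd
clok
elii
cihdn
ijomh
lgsl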